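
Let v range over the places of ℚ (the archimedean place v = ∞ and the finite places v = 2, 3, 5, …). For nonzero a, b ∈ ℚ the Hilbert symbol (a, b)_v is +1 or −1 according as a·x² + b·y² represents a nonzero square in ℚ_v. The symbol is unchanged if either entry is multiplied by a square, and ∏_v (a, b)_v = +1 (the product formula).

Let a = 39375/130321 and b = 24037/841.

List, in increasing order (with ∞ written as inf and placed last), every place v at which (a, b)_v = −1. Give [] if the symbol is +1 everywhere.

Mod squares: a ≡ 7, b ≡ 13. Check v ∈ {∞, 2, 3, 5, 7, 13, 19, 29, 43}.
v=29: a=29^0·(≡13), b=29^-2·(≡25) mod 29; (13|29)=+1, (25|29)=+1; (−1)^{0·-2·14}·(+1)^-2·(+1)^0 = +1.
v=13: a=13^0·(≡7), b=13^1·(≡9) mod 13; (7|13)=-1, (9|13)=+1; (−1)^{0·1·6}·(-1)^1·(+1)^0 = -1.
v=3: a=3^2·(≡1), b=3^0·(≡1) mod 3; (1|3)=+1, (1|3)=+1; (−1)^{2·0·1}·(+1)^0·(+1)^2 = +1.
v=19: a=19^-4·(≡7), b=19^0·(≡8) mod 19; (7|19)=+1, (8|19)=-1; (−1)^{-4·0·9}·(+1)^0·(-1)^-4 = +1.
v=∞: 7 > 0 and 13 > 0  ⇒  (a,b)_∞ = +1.
v=2: v_2(a)=0, v_2(b)=0; units ≡ 7, 5 (mod 8); ε·ε+αω+βω = 1·0+0·1+0·0 ≡ 0  ⇒  (a,b)_2 = +1.
v=43: a=43^0·(≡19), b=43^2·(≡31) mod 43; (19|43)=-1, (31|43)=+1; (−1)^{0·2·21}·(-1)^2·(+1)^0 = +1.
v=5: a=5^4·(≡3), b=5^0·(≡2) mod 5; (3|5)=-1, (2|5)=-1; (−1)^{4·0·2}·(-1)^0·(-1)^4 = +1.
v=7: a=7^1·(≡2), b=7^0·(≡6) mod 7; (2|7)=+1, (6|7)=-1; (−1)^{1·0·3}·(+1)^0·(-1)^1 = -1.
(7, 13 / ℚ) ramifies at {7, 13}: a division algebra.

[7, 13]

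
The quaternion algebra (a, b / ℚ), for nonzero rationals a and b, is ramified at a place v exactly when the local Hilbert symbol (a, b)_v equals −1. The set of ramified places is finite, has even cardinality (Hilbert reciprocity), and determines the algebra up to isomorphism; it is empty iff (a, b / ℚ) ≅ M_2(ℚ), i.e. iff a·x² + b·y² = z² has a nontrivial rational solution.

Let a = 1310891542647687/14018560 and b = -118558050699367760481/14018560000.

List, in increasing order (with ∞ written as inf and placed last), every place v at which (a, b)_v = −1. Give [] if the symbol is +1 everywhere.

[2, 7]

Mod squares: a ≡ 70, b ≡ -1. Check v ∈ {∞, 2, 3, 5, 7, 11, 13, 31, 37}.
v=∞: 70 > 0 and -1 < 0  ⇒  (a,b)_∞ = +1.
v=3: a=3^4·(≡1), b=3^2·(≡2) mod 3; (1|3)=+1, (2|3)=-1; (−1)^{4·2·1}·(+1)^2·(-1)^4 = +1.
v=5: a=5^-1·(≡1), b=5^-4·(≡4) mod 5; (1|5)=+1, (4|5)=+1; (−1)^{-1·-4·2}·(+1)^-4·(+1)^-1 = +1.
v=11: a=11^2·(≡9), b=11^4·(≡6) mod 11; (9|11)=+1, (6|11)=-1; (−1)^{2·4·5}·(+1)^4·(-1)^2 = +1.
v=37: a=37^-2·(≡28), b=37^-2·(≡4) mod 37; (28|37)=+1, (4|37)=+1; (−1)^{-2·-2·18}·(+1)^-2·(+1)^-2 = +1.
v=2: v_2(a)=-11, v_2(b)=-14; units ≡ 3, 7 (mod 8); ε·ε+αω+βω = 1·1+-11·0+-14·1 ≡ 1  ⇒  (a,b)_2 = -1.
v=7: a=7^7·(≡3), b=7^8·(≡6) mod 7; (3|7)=-1, (6|7)=-1; (−1)^{7·8·3}·(-1)^8·(-1)^7 = -1.
v=13: a=13^2·(≡11), b=13^2·(≡12) mod 13; (11|13)=-1, (12|13)=+1; (−1)^{2·2·6}·(-1)^2·(+1)^2 = +1.
v=31: a=31^2·(≡2), b=31^4·(≡29) mod 31; (2|31)=+1, (29|31)=-1; (−1)^{2·4·15}·(+1)^4·(-1)^2 = +1.
|Ram(70, -1)| = 2, even; anisotropic at {2, 7}.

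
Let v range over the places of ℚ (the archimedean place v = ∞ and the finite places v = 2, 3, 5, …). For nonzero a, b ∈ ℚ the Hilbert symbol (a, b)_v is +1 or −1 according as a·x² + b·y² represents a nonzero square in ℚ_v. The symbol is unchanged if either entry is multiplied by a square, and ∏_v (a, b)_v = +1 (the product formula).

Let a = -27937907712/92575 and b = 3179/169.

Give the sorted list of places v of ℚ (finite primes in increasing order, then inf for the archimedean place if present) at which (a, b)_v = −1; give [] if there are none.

Mod squares: a ≡ -21220199, b ≡ 11. Check v ∈ {∞, 2, 3, 5, 7, 11, 13, 17, 23, 29, 43}.
v=43: a=43^1·(≡34), b=43^0·(≡1) mod 43; (34|43)=-1, (1|43)=+1; (−1)^{1·0·21}·(-1)^0·(+1)^1 = +1.
v=∞: -21220199 < 0 and 11 > 0  ⇒  (a,b)_∞ = +1.
v=5: a=5^-2·(≡1), b=5^0·(≡1) mod 5; (1|5)=+1, (1|5)=+1; (−1)^{-2·0·2}·(+1)^0·(+1)^-2 = +1.
v=11: a=11^1·(≡3), b=11^1·(≡9) mod 11; (3|11)=+1, (9|11)=+1; (−1)^{1·1·5}·(+1)^1·(+1)^1 = -1.
v=3: a=3^2·(≡1), b=3^0·(≡2) mod 3; (1|3)=+1, (2|3)=-1; (−1)^{2·0·1}·(+1)^0·(-1)^2 = +1.
v=7: a=7^-1·(≡3), b=7^0·(≡1) mod 7; (3|7)=-1, (1|7)=+1; (−1)^{-1·0·3}·(-1)^0·(+1)^-1 = +1.
v=13: a=13^1·(≡4), b=13^-2·(≡7) mod 13; (4|13)=+1, (7|13)=-1; (−1)^{1·-2·6}·(+1)^-2·(-1)^1 = -1.
v=29: a=29^1·(≡27), b=29^0·(≡8) mod 29; (27|29)=-1, (8|29)=-1; (−1)^{1·0·14}·(-1)^0·(-1)^1 = -1.
v=23: a=23^-2·(≡17), b=23^0·(≡15) mod 23; (17|23)=-1, (15|23)=-1; (−1)^{-2·0·11}·(-1)^0·(-1)^-2 = +1.
v=17: a=17^1·(≡12), b=17^2·(≡6) mod 17; (12|17)=-1, (6|17)=-1; (−1)^{1·2·8}·(-1)^2·(-1)^1 = -1.
v=2: v_2(a)=10, v_2(b)=0; units ≡ 1, 3 (mod 8); ε·ε+αω+βω = 0·1+10·1+0·0 ≡ 0  ⇒  (a,b)_2 = +1.
(-21220199, 11 / ℚ) ramifies at {11, 13, 17, 29}: a division algebra.

[11, 13, 17, 29]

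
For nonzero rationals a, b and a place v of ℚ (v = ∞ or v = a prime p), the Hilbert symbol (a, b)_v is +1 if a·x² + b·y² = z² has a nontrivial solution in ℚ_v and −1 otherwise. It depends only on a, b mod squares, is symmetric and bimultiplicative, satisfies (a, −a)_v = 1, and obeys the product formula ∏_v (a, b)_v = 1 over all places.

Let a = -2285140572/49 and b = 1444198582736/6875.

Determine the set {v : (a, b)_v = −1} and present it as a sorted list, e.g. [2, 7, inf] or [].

[11, 17, 31, 37]

(a, b) ≡ (-7052903, 119899351) mod (ℚ^×)²; places V = {2, 3, 5, 7, 11, 13, 17, 31, 37, 43, ∞}.
(a,b)_3: α=4, u≡1; β=0, v≡1 (mod 3); (1|3)=+1, (1|3)=+1; sign (−1)^0·+1^0·+1^4 = +1.
(a,b)_5: α=0, u≡2; β=-4, v≡1 (mod 5); (2|5)=-1, (1|5)=+1; sign (−1)^0·-1^-4·+1^0 = +1.
(a,b)_2: α=2, β=4; u≡1, v≡7 (mod 8); ε(u)ε(v)=0·1, αω(v)=2·0, βω(u)=4·0; sum ≡ 0  ⇒  +1.
(a,b)_11: α=1, u≡6; β=-1, v≡7 (mod 11); (6|11)=-1, (7|11)=-1; sign (−1)^1·-1^-1·-1^1 = -1.
(a,b)_7: α=-2, u≡6; β=2, v≡6 (mod 7); (6|7)=-1, (6|7)=-1; sign (−1)^0·-1^2·-1^-2 = +1.
(a,b)_∞: sgn(-7052903)=−, sgn(119899351)=+, so +1.
(a,b)_43: α=1, u≡6; β=1, v≡12 (mod 43); (6|43)=+1, (12|43)=-1; sign (−1)^1·+1^1·-1^1 = +1.
(a,b)_17: α=0, u≡14; β=1, v≡7 (mod 17); (14|17)=-1, (7|17)=-1; sign (−1)^0·-1^1·-1^0 = -1.
(a,b)_31: α=1, u≡21; β=1, v≡24 (mod 31); (21|31)=-1, (24|31)=-1; sign (−1)^1·-1^1·-1^1 = -1.
(a,b)_37: α=1, u≡24; β=1, v≡21 (mod 37); (24|37)=-1, (21|37)=+1; sign (−1)^0·-1^1·+1^1 = -1.
(a,b)_13: α=1, u≡8; β=3, v≡8 (mod 13); (8|13)=-1, (8|13)=-1; sign (−1)^0·-1^3·-1^1 = +1.
|Ram(-7052903, 119899351)| = 4, even; anisotropic at {11, 17, 31, 37}.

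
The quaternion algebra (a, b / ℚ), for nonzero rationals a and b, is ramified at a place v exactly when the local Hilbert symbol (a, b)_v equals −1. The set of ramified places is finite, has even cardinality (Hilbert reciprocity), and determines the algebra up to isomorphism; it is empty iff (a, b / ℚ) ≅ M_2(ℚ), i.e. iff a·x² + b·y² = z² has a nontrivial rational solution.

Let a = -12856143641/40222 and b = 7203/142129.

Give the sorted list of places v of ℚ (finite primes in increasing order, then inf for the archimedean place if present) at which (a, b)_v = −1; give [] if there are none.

[2, 7, 17, 19]

Mod squares: a ≡ -49742, b ≡ 3. Check v ∈ {∞, 2, 3, 7, 11, 13, 17, 19, 23, 29, 31}.
v=11: a=11^3·(≡2), b=11^0·(≡1) mod 11; (2|11)=-1, (1|11)=+1; (−1)^{3·0·5}·(-1)^0·(+1)^3 = +1.
v=7: a=7^-1·(≡5), b=7^4·(≡3) mod 7; (5|7)=-1, (3|7)=-1; (−1)^{-1·4·3}·(-1)^4·(-1)^-1 = -1.
v=2: v_2(a)=-1, v_2(b)=0; units ≡ 1, 3 (mod 8); ε·ε+αω+βω = 0·1+-1·1+0·0 ≡ 1  ⇒  (a,b)_2 = -1.
v=3: a=3^0·(≡1), b=3^1·(≡1) mod 3; (1|3)=+1, (1|3)=+1; (−1)^{0·1·1}·(+1)^1·(+1)^0 = +1.
v=23: a=23^2·(≡11), b=23^0·(≡8) mod 23; (11|23)=-1, (8|23)=+1; (−1)^{2·0·11}·(-1)^0·(+1)^2 = +1.
v=17: a=17^-1·(≡8), b=17^0·(≡7) mod 17; (8|17)=+1, (7|17)=-1; (−1)^{-1·0·8}·(+1)^0·(-1)^-1 = -1.
v=13: a=13^-2·(≡9), b=13^-2·(≡3) mod 13; (9|13)=+1, (3|13)=+1; (−1)^{-2·-2·6}·(+1)^-2·(+1)^-2 = +1.
v=31: a=31^2·(≡3), b=31^0·(≡24) mod 31; (3|31)=-1, (24|31)=-1; (−1)^{2·0·15}·(-1)^0·(-1)^2 = +1.
v=19: a=19^1·(≡5), b=19^0·(≡15) mod 19; (5|19)=+1, (15|19)=-1; (−1)^{1·0·9}·(+1)^0·(-1)^1 = -1.
v=29: a=29^0·(≡28), b=29^-2·(≡21) mod 29; (28|29)=+1, (21|29)=-1; (−1)^{0·-2·14}·(+1)^-2·(-1)^0 = +1.
v=∞: -49742 < 0 and 3 > 0  ⇒  (a,b)_∞ = +1.
|Ram(-49742, 3)| = 4, even; anisotropic at {2, 7, 17, 19}.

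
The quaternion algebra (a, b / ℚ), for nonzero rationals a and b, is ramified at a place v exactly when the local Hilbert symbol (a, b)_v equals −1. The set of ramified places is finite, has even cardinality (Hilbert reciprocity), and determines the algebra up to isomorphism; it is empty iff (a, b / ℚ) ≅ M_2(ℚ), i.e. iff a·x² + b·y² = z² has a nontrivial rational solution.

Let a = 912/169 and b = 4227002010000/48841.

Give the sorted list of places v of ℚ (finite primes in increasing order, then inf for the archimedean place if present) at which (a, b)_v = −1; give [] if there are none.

[11, 19]

(a, b) ≡ (57, 5218521) mod (ℚ^×)²; places V = {2, 3, 5, 7, 11, 13, 17, 19, 29, 41, ∞}.
(a,b)_17: α=0, u≡6; β=-2, v≡3 (mod 17); (6|17)=-1, (3|17)=-1; sign (−1)^0·-1^-2·-1^0 = +1.
(a,b)_3: α=1, u≡1; β=5, v≡2 (mod 3); (1|3)=+1, (2|3)=-1; sign (−1)^1·+1^5·-1^1 = +1.
(a,b)_7: α=0, u≡2; β=1, v≡3 (mod 7); (2|7)=+1, (3|7)=-1; sign (−1)^0·+1^1·-1^0 = +1.
(a,b)_2: α=4, β=4; u≡1, v≡1 (mod 8); ε(u)ε(v)=0·0, αω(v)=4·0, βω(u)=4·0; sum ≡ 0  ⇒  +1.
(a,b)_29: α=0, u≡9; β=1, v≡24 (mod 29); (9|29)=+1, (24|29)=+1; sign (−1)^0·+1^1·+1^0 = +1.
(a,b)_19: α=1, u≡14; β=1, v≡14 (mod 19); (14|19)=-1, (14|19)=-1; sign (−1)^1·-1^1·-1^1 = -1.
(a,b)_11: α=0, u≡8; β=1, v≡1 (mod 11); (8|11)=-1, (1|11)=+1; sign (−1)^0·-1^1·+1^0 = -1.
(a,b)_∞: sgn(57)=+, sgn(5218521)=+, so +1.
(a,b)_13: α=-2, u≡2; β=-2, v≡1 (mod 13); (2|13)=-1, (1|13)=+1; sign (−1)^0·-1^-2·+1^-2 = +1.
(a,b)_5: α=0, u≡3; β=4, v≡1 (mod 5); (3|5)=-1, (1|5)=+1; sign (−1)^0·-1^4·+1^0 = +1.
(a,b)_41: α=0, u≡2; β=1, v≡15 (mod 41); (2|41)=+1, (15|41)=-1; sign (−1)^0·+1^1·-1^0 = +1.
|Ram(57, 5218521)| = 2, even; anisotropic at {11, 19}.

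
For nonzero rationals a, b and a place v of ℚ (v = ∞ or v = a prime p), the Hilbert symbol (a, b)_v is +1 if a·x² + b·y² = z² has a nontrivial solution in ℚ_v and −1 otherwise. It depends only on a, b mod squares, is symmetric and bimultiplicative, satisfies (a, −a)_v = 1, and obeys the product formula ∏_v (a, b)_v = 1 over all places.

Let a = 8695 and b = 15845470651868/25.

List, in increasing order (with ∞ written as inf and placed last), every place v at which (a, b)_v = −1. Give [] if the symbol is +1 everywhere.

Mod squares: a ≡ 8695, b ≡ 193719383. Check v ∈ {∞, 2, 5, 11, 13, 19, 37, 41, 47}.
v=∞: 8695 > 0 and 193719383 > 0  ⇒  (a,b)_∞ = +1.
v=19: a=19^0·(≡12), b=19^1·(≡12) mod 19; (12|19)=-1, (12|19)=-1; (−1)^{0·1·9}·(-1)^1·(-1)^0 = -1.
v=2: v_2(a)=0, v_2(b)=2; units ≡ 7, 7 (mod 8); ε·ε+αω+βω = 1·1+0·0+2·0 ≡ 1  ⇒  (a,b)_2 = -1.
v=41: a=41^0·(≡3), b=41^1·(≡37) mod 41; (3|41)=-1, (37|41)=+1; (−1)^{0·1·20}·(-1)^1·(+1)^0 = -1.
v=11: a=11^0·(≡5), b=11^3·(≡8) mod 11; (5|11)=+1, (8|11)=-1; (−1)^{0·3·5}·(+1)^3·(-1)^0 = +1.
v=5: a=5^1·(≡4), b=5^-2·(≡3) mod 5; (4|5)=+1, (3|5)=-1; (−1)^{1·-2·2}·(+1)^-2·(-1)^1 = -1.
v=37: a=37^1·(≡13), b=37^1·(≡7) mod 37; (13|37)=-1, (7|37)=+1; (−1)^{1·1·18}·(-1)^1·(+1)^1 = -1.
v=13: a=13^0·(≡11), b=13^3·(≡5) mod 13; (11|13)=-1, (5|13)=-1; (−1)^{0·3·6}·(-1)^3·(-1)^0 = -1.
v=47: a=47^1·(≡44), b=47^1·(≡21) mod 47; (44|47)=-1, (21|47)=+1; (−1)^{1·1·23}·(-1)^1·(+1)^1 = +1.
Ram(8695, 193719383) = {2, 5, 13, 19, 37, 41}; no ℚ_2-point on the conic.

[2, 5, 13, 19, 37, 41]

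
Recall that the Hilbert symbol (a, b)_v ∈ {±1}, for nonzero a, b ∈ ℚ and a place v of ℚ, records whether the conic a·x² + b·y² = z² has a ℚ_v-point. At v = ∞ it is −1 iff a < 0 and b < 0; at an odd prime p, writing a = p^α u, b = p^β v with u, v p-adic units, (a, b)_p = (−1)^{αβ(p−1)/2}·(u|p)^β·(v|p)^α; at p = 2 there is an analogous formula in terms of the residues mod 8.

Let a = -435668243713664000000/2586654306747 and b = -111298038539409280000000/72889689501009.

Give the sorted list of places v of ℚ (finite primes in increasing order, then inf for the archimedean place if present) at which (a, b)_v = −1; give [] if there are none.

Mod squares: a ≡ -7998, b ≡ -519870. Check v ∈ {∞, 2, 3, 5, 7, 13, 17, 23, 31, 43}.
v=13: a=13^6·(≡12), b=13^9·(≡2) mod 13; (12|13)=+1, (2|13)=-1; (−1)^{6·9·6}·(+1)^9·(-1)^6 = +1.
v=17: a=17^-6·(≡1), b=17^-8·(≡5) mod 17; (1|17)=+1, (5|17)=-1; (−1)^{-6·-8·8}·(+1)^-8·(-1)^-6 = +1.
v=∞: -7998 < 0 and -519870 < 0  ⇒  (a,b)_∞ = -1.
v=5: a=5^6·(≡2), b=5^7·(≡4) mod 5; (2|5)=-1, (4|5)=+1; (−1)^{6·7·2}·(-1)^7·(+1)^6 = -1.
v=2: v_2(a)=13, v_2(b)=13; units ≡ 1, 1 (mod 8); ε·ε+αω+βω = 0·0+13·0+13·0 ≡ 0  ⇒  (a,b)_2 = +1.
v=43: a=43^1·(≡12), b=43^-1·(≡38) mod 43; (12|43)=-1, (38|43)=+1; (−1)^{1·-1·21}·(-1)^-1·(+1)^1 = +1.
v=3: a=3^-7·(≡1), b=3^-5·(≡2) mod 3; (1|3)=+1, (2|3)=-1; (−1)^{-7·-5·1}·(+1)^-5·(-1)^-7 = +1.
v=23: a=23^2·(≡18), b=23^2·(≡21) mod 23; (18|23)=+1, (21|23)=-1; (−1)^{2·2·11}·(+1)^2·(-1)^2 = +1.
v=31: a=31^1·(≡3), b=31^1·(≡1) mod 31; (3|31)=-1, (1|31)=+1; (−1)^{1·1·15}·(-1)^1·(+1)^1 = +1.
v=7: a=7^-2·(≡6), b=7^0·(≡5) mod 7; (6|7)=-1, (5|7)=-1; (−1)^{-2·0·3}·(-1)^0·(-1)^-2 = +1.
|Ram(-7998, -519870)| = 2, even; anisotropic at {5, ∞}.

[5, inf]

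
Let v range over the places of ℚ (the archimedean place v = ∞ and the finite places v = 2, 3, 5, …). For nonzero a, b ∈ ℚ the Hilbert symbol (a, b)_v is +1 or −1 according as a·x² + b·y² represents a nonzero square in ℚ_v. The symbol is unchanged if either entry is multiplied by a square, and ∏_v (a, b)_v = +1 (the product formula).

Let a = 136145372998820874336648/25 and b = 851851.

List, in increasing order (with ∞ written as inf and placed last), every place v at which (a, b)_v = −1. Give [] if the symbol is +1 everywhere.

[2, 13, 23, 37]

(a, b) ≡ (201058, 851851) mod (ℚ^×)²; places V = {2, 3, 5, 7, 11, 13, 19, 23, 37, ∞}.
(a,b)_3: α=2, u≡1; β=0, v≡1 (mod 3); (1|3)=+1, (1|3)=+1; sign (−1)^0·+1^0·+1^2 = +1.
(a,b)_13: α=3, u≡3; β=1, v≡7 (mod 13); (3|13)=+1, (7|13)=-1; sign (−1)^0·+1^1·-1^3 = -1.
(a,b)_11: α=3, u≡2; β=1, v≡1 (mod 11); (2|11)=-1, (1|11)=+1; sign (−1)^1·-1^1·+1^3 = +1.
(a,b)_23: α=4, u≡15; β=1, v≡7 (mod 23); (15|23)=-1, (7|23)=-1; sign (−1)^0·-1^1·-1^4 = -1.
(a,b)_37: α=3, u≡22; β=1, v≡9 (mod 37); (22|37)=-1, (9|37)=+1; sign (−1)^0·-1^1·+1^3 = -1.
(a,b)_2: α=3, β=0; u≡1, v≡3 (mod 8); ε(u)ε(v)=0·1, αω(v)=3·1, βω(u)=0·0; sum ≡ 1  ⇒  -1.
(a,b)_∞: sgn(201058)=+, sgn(851851)=+, so +1.
(a,b)_5: α=-2, u≡3; β=0, v≡1 (mod 5); (3|5)=-1, (1|5)=+1; sign (−1)^0·-1^0·+1^-2 = +1.
(a,b)_7: α=4, u≡2; β=1, v≡5 (mod 7); (2|7)=+1, (5|7)=-1; sign (−1)^0·+1^1·-1^4 = +1.
(a,b)_19: α=1, u≡10; β=0, v≡5 (mod 19); (10|19)=-1, (5|19)=+1; sign (−1)^0·-1^0·+1^1 = +1.
(201058, 851851 / ℚ) ramifies at {2, 13, 23, 37}: a division algebra.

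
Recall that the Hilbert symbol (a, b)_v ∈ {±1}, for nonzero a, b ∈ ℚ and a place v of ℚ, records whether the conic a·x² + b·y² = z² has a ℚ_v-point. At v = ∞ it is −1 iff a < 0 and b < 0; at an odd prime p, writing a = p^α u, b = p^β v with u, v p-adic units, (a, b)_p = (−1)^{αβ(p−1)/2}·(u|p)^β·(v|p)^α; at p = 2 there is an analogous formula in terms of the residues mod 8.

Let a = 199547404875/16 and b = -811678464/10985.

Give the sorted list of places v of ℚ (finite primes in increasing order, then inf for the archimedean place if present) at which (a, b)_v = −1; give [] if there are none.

[5, 7, 13, 23]

Mod squares: a ≡ 5247795, b ≡ -79235. Check v ∈ {∞, 2, 3, 5, 7, 13, 17, 23, 41, 53}.
v=2: v_2(a)=-4, v_2(b)=8; units ≡ 3, 5 (mod 8); ε·ε+αω+βω = 1·0+-4·1+8·1 ≡ 0  ⇒  (a,b)_2 = +1.
v=23: a=23^1·(≡22), b=23^1·(≡20) mod 23; (22|23)=-1, (20|23)=-1; (−1)^{1·1·11}·(-1)^1·(-1)^1 = -1.
v=41: a=41^1·(≡28), b=41^0·(≡37) mod 41; (28|41)=-1, (37|41)=+1; (−1)^{1·0·20}·(-1)^0·(+1)^1 = +1.
v=3: a=3^3·(≡1), b=3^2·(≡1) mod 3; (1|3)=+1, (1|3)=+1; (−1)^{3·2·1}·(+1)^2·(+1)^3 = +1.
v=∞: 5247795 > 0 and -79235 < 0  ⇒  (a,b)_∞ = +1.
v=13: a=13^2·(≡5), b=13^-3·(≡8) mod 13; (5|13)=-1, (8|13)=-1; (−1)^{2·-3·6}·(-1)^-3·(-1)^2 = -1.
v=7: a=7^1·(≡3), b=7^0·(≡6) mod 7; (3|7)=-1, (6|7)=-1; (−1)^{1·0·3}·(-1)^0·(-1)^1 = -1.
v=53: a=53^1·(≡43), b=53^1·(≡44) mod 53; (43|53)=+1, (44|53)=+1; (−1)^{1·1·26}·(+1)^1·(+1)^1 = +1.
v=5: a=5^3·(≡4), b=5^-1·(≡3) mod 5; (4|5)=+1, (3|5)=-1; (−1)^{3·-1·2}·(+1)^-1·(-1)^3 = -1.
v=17: a=17^0·(≡5), b=17^2·(≡15) mod 17; (5|17)=-1, (15|17)=+1; (−1)^{0·2·8}·(-1)^2·(+1)^0 = +1.
(5247795, -79235 / ℚ) ramifies at {5, 7, 13, 23}: a division algebra.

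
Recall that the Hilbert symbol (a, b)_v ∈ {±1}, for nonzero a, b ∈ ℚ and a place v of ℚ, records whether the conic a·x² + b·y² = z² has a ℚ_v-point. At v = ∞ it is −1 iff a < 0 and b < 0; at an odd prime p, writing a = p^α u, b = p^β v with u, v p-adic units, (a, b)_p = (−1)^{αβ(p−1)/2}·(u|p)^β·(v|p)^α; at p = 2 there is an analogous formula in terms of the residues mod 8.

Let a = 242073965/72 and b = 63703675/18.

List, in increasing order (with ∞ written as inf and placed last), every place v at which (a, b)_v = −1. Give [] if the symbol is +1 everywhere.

[7, 17, 19, 23]

Mod squares: a ≡ 27370, b ≡ 104006. Check v ∈ {∞, 2, 3, 5, 7, 17, 19, 23}.
v=17: a=17^1·(≡5), b=17^1·(≡16) mod 17; (5|17)=-1, (16|17)=+1; (−1)^{1·1·8}·(-1)^1·(+1)^1 = -1.
v=23: a=23^1·(≡21), b=23^1·(≡10) mod 23; (21|23)=-1, (10|23)=-1; (−1)^{1·1·11}·(-1)^1·(-1)^1 = -1.
v=3: a=3^-2·(≡1), b=3^-2·(≡2) mod 3; (1|3)=+1, (2|3)=-1; (−1)^{-2·-2·1}·(+1)^-2·(-1)^-2 = +1.
v=∞: 27370 > 0 and 104006 > 0  ⇒  (a,b)_∞ = +1.
v=5: a=5^1·(≡4), b=5^2·(≡4) mod 5; (4|5)=+1, (4|5)=+1; (−1)^{1·2·2}·(+1)^2·(+1)^1 = +1.
v=19: a=19^2·(≡10), b=19^1·(≡10) mod 19; (10|19)=-1, (10|19)=-1; (−1)^{2·1·9}·(-1)^1·(-1)^2 = -1.
v=7: a=7^3·(≡4), b=7^3·(≡2) mod 7; (4|7)=+1, (2|7)=+1; (−1)^{3·3·3}·(+1)^3·(+1)^3 = -1.
v=2: v_2(a)=-3, v_2(b)=-1; units ≡ 5, 3 (mod 8); ε·ε+αω+βω = 0·1+-3·1+-1·1 ≡ 0  ⇒  (a,b)_2 = +1.
Ram(27370, 104006) = {7, 17, 19, 23}; no ℚ_7-point on the conic.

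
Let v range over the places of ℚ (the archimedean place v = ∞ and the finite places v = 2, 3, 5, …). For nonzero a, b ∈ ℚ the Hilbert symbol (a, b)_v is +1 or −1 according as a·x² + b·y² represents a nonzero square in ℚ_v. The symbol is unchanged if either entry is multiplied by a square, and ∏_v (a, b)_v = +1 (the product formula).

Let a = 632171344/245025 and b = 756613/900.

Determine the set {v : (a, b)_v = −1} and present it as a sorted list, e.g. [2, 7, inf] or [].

[19, 31]

(a, b) ≡ (589, 37) mod (ℚ^×)²; places V = {2, 3, 5, 7, 11, 13, 19, 31, 37, ∞}.
(a,b)_11: α=-2, u≡2; β=2, v≡3 (mod 11); (2|11)=-1, (3|11)=+1; sign (−1)^0·-1^2·+1^-2 = +1.
(a,b)_∞: sgn(589)=+, sgn(37)=+, so +1.
(a,b)_2: α=4, β=-2; u≡5, v≡5 (mod 8); ε(u)ε(v)=0·0, αω(v)=4·1, βω(u)=-2·1; sum ≡ 0  ⇒  +1.
(a,b)_13: α=0, u≡12; β=2, v≡6 (mod 13); (12|13)=+1, (6|13)=-1; sign (−1)^0·+1^2·-1^0 = +1.
(a,b)_3: α=-4, u≡1; β=-2, v≡1 (mod 3); (1|3)=+1, (1|3)=+1; sign (−1)^0·+1^-2·+1^-4 = +1.
(a,b)_31: α=1, u≡18; β=0, v≡27 (mod 31); (18|31)=+1, (27|31)=-1; sign (−1)^0·+1^0·-1^1 = -1.
(a,b)_19: α=1, u≡3; β=0, v≡2 (mod 19); (3|19)=-1, (2|19)=-1; sign (−1)^0·-1^0·-1^1 = -1.
(a,b)_37: α=2, u≡25; β=1, v≡36 (mod 37); (25|37)=+1, (36|37)=+1; sign (−1)^0·+1^1·+1^2 = +1.
(a,b)_5: α=-2, u≡4; β=-2, v≡3 (mod 5); (4|5)=+1, (3|5)=-1; sign (−1)^0·+1^-2·-1^-2 = +1.
(a,b)_7: α=2, u≡2; β=0, v≡1 (mod 7); (2|7)=+1, (1|7)=+1; sign (−1)^0·+1^0·+1^2 = +1.
(589, 37 / ℚ) ramifies at {19, 31}: a division algebra.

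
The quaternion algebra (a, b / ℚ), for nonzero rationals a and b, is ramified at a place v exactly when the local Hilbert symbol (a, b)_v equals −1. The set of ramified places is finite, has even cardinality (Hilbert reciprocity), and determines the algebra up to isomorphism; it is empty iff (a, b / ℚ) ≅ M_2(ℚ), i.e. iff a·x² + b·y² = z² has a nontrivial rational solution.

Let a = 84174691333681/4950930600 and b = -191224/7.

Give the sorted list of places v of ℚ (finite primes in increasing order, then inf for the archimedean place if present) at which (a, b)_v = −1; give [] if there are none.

[2, 7, 11, 41]

Mod squares: a ≡ 4350346, b ≡ -334642. Check v ∈ {∞, 2, 3, 5, 7, 11, 13, 17, 19, 41, 53}.
v=19: a=19^2·(≡9), b=19^0·(≡7) mod 19; (9|19)=+1, (7|19)=+1; (−1)^{2·0·9}·(+1)^0·(+1)^2 = +1.
v=17: a=17^2·(≡5), b=17^0·(≡11) mod 17; (5|17)=-1, (11|17)=-1; (−1)^{2·0·8}·(-1)^0·(-1)^2 = +1.
v=∞: 4350346 > 0 and -334642 < 0  ⇒  (a,b)_∞ = +1.
v=2: v_2(a)=-3, v_2(b)=3; units ≡ 5, 7 (mod 8); ε·ε+αω+βω = 0·1+-3·0+3·1 ≡ 1  ⇒  (a,b)_2 = -1.
v=53: a=53^1·(≡37), b=53^1·(≡7) mod 53; (37|53)=+1, (7|53)=+1; (−1)^{1·1·26}·(+1)^1·(+1)^1 = +1.
v=13: a=13^5·(≡12), b=13^0·(≡12) mod 13; (12|13)=+1, (12|13)=+1; (−1)^{5·0·6}·(+1)^0·(+1)^5 = +1.
v=5: a=5^-2·(≡4), b=5^0·(≡3) mod 5; (4|5)=+1, (3|5)=-1; (−1)^{-2·0·2}·(+1)^0·(-1)^-2 = +1.
v=11: a=11^-1·(≡4), b=11^1·(≡1) mod 11; (4|11)=+1, (1|11)=+1; (−1)^{-1·1·5}·(+1)^1·(+1)^-1 = -1.
v=7: a=7^-3·(≡1), b=7^-1·(≡2) mod 7; (1|7)=+1, (2|7)=+1; (−1)^{-3·-1·3}·(+1)^-1·(+1)^-3 = -1.
v=3: a=3^-8·(≡1), b=3^0·(≡2) mod 3; (1|3)=+1, (2|3)=-1; (−1)^{-8·0·1}·(+1)^0·(-1)^-8 = +1.
v=41: a=41^1·(≡16), b=41^1·(≡19) mod 41; (16|41)=+1, (19|41)=-1; (−1)^{1·1·20}·(+1)^1·(-1)^1 = -1.
Ram(4350346, -334642) = {2, 7, 11, 41}; no ℚ_2-point on the conic.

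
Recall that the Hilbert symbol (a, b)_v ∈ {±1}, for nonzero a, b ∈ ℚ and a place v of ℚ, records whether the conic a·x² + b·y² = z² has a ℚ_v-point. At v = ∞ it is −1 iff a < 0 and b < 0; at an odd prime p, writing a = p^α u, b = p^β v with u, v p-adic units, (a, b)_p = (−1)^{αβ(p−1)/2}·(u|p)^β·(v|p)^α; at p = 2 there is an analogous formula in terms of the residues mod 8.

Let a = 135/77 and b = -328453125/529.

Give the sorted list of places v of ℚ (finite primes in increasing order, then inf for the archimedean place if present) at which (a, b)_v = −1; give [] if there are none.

[2, 3, 7, 13]

(a, b) ≡ (1155, -429) mod (ℚ^×)²; places V = {2, 3, 5, 7, 11, 13, 23, ∞}.
(a,b)_∞: sgn(1155)=+, sgn(-429)=−, so +1.
(a,b)_2: α=0, β=0; u≡3, v≡3 (mod 8); ε(u)ε(v)=1·1, αω(v)=0·1, βω(u)=0·1; sum ≡ 1  ⇒  -1.
(a,b)_7: α=-1, u≡4; β=2, v≡3 (mod 7); (4|7)=+1, (3|7)=-1; sign (−1)^0·+1^2·-1^-1 = -1.
(a,b)_11: α=-1, u≡2; β=1, v≡4 (mod 11); (2|11)=-1, (4|11)=+1; sign (−1)^1·-1^1·+1^-1 = +1.
(a,b)_3: α=3, u≡1; β=1, v≡1 (mod 3); (1|3)=+1, (1|3)=+1; sign (−1)^1·+1^1·+1^3 = -1.
(a,b)_13: α=0, u≡8; β=1, v≡2 (mod 13); (8|13)=-1, (2|13)=-1; sign (−1)^0·-1^1·-1^0 = -1.
(a,b)_23: α=0, u≡14; β=-2, v≡8 (mod 23); (14|23)=-1, (8|23)=+1; sign (−1)^0·-1^-2·+1^0 = +1.
(a,b)_5: α=1, u≡1; β=6, v≡1 (mod 5); (1|5)=+1, (1|5)=+1; sign (−1)^0·+1^6·+1^1 = +1.
Ram(1155, -429) = {2, 3, 7, 13}; no ℚ_2-point on the conic.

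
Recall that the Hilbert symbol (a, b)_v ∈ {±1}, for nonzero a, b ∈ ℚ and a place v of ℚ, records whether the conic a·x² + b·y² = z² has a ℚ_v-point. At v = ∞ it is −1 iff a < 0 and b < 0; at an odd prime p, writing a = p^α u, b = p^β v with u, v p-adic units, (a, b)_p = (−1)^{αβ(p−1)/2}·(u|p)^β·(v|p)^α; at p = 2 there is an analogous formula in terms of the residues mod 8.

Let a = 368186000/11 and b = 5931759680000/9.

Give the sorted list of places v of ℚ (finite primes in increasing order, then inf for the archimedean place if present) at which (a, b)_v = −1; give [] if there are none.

[2, 5, 11, 13]

Mod squares: a ≡ 715, b ≡ 2618. Check v ∈ {∞, 2, 3, 5, 7, 11, 13, 17}.
v=11: a=11^-1·(≡6), b=11^1·(≡7) mod 11; (6|11)=-1, (7|11)=-1; (−1)^{-1·1·5}·(-1)^1·(-1)^-1 = -1.
v=2: v_2(a)=4, v_2(b)=9; units ≡ 3, 5 (mod 8); ε·ε+αω+βω = 1·0+4·1+9·1 ≡ 1  ⇒  (a,b)_2 = -1.
v=7: a=7^2·(≡1), b=7^3·(≡3) mod 7; (1|7)=+1, (3|7)=-1; (−1)^{2·3·3}·(+1)^3·(-1)^2 = +1.
v=13: a=13^1·(≡4), b=13^0·(≡7) mod 13; (4|13)=+1, (7|13)=-1; (−1)^{1·0·6}·(+1)^0·(-1)^1 = -1.
v=∞: 715 > 0 and 2618 > 0  ⇒  (a,b)_∞ = +1.
v=17: a=17^2·(≡8), b=17^3·(≡16) mod 17; (8|17)=+1, (16|17)=+1; (−1)^{2·3·8}·(+1)^3·(+1)^2 = +1.
v=5: a=5^3·(≡3), b=5^4·(≡2) mod 5; (3|5)=-1, (2|5)=-1; (−1)^{3·4·2}·(-1)^4·(-1)^3 = -1.
v=3: a=3^0·(≡1), b=3^-2·(≡2) mod 3; (1|3)=+1, (2|3)=-1; (−1)^{0·-2·1}·(+1)^-2·(-1)^0 = +1.
|Ram(715, 2618)| = 4, even; anisotropic at {2, 5, 11, 13}.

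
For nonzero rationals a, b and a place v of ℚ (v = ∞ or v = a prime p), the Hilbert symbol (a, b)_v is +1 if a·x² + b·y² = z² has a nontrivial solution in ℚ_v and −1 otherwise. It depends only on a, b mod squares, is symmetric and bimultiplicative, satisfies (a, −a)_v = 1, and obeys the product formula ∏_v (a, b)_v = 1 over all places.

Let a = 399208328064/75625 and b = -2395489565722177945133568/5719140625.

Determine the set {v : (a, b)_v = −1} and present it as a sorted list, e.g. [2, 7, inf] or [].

Mod squares: a ≡ 83694, b ≡ -962. Check v ∈ {∞, 2, 3, 5, 7, 11, 13, 29, 37}.
v=7: a=7^2·(≡1), b=7^4·(≡4) mod 7; (1|7)=+1, (4|7)=+1; (−1)^{2·4·3}·(+1)^4·(+1)^2 = +1.
v=2: v_2(a)=7, v_2(b)=9; units ≡ 7, 7 (mod 8); ε·ε+αω+βω = 1·1+7·0+9·0 ≡ 1  ⇒  (a,b)_2 = -1.
v=13: a=13^3·(≡4), b=13^7·(≡1) mod 13; (4|13)=+1, (1|13)=+1; (−1)^{3·7·6}·(+1)^7·(+1)^3 = +1.
v=5: a=5^-4·(≡4), b=5^-8·(≡2) mod 5; (4|5)=+1, (2|5)=-1; (−1)^{-4·-8·2}·(+1)^-8·(-1)^-4 = +1.
v=∞: 83694 > 0 and -962 < 0  ⇒  (a,b)_∞ = +1.
v=11: a=11^-2·(≡2), b=11^-4·(≡10) mod 11; (2|11)=-1, (10|11)=-1; (−1)^{-2·-4·5}·(-1)^-4·(-1)^-2 = +1.
v=3: a=3^3·(≡1), b=3^6·(≡1) mod 3; (1|3)=+1, (1|3)=+1; (−1)^{3·6·1}·(+1)^6·(+1)^3 = +1.
v=29: a=29^1·(≡17), b=29^2·(≡25) mod 29; (17|29)=-1, (25|29)=+1; (−1)^{1·2·14}·(-1)^2·(+1)^1 = +1.
v=37: a=37^1·(≡23), b=37^3·(≡36) mod 37; (23|37)=-1, (36|37)=+1; (−1)^{1·3·18}·(-1)^3·(+1)^1 = -1.
(83694, -962 / ℚ) ramifies at {2, 37}: a division algebra.

[2, 37]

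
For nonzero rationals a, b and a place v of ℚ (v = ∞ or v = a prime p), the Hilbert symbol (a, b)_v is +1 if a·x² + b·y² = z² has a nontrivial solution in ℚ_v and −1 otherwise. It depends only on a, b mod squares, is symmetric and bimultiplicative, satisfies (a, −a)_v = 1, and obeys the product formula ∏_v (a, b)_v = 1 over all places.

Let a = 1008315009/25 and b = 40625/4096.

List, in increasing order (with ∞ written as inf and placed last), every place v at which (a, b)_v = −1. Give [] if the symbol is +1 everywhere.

Mod squares: a ≡ 662929, b ≡ 65. Check v ∈ {∞, 2, 3, 5, 13, 19, 23, 37, 41}.
v=2: v_2(a)=0, v_2(b)=-12; units ≡ 1, 1 (mod 8); ε·ε+αω+βω = 0·0+0·0+-12·0 ≡ 0  ⇒  (a,b)_2 = +1.
v=23: a=23^1·(≡6), b=23^0·(≡15) mod 23; (6|23)=+1, (15|23)=-1; (−1)^{1·0·11}·(+1)^0·(-1)^1 = -1.
v=13: a=13^2·(≡2), b=13^1·(≡5) mod 13; (2|13)=-1, (5|13)=-1; (−1)^{2·1·6}·(-1)^1·(-1)^2 = -1.
v=3: a=3^2·(≡1), b=3^0·(≡2) mod 3; (1|3)=+1, (2|3)=-1; (−1)^{2·0·1}·(+1)^0·(-1)^2 = +1.
v=∞: 662929 > 0 and 65 > 0  ⇒  (a,b)_∞ = +1.
v=41: a=41^1·(≡27), b=41^0·(≡22) mod 41; (27|41)=-1, (22|41)=-1; (−1)^{1·0·20}·(-1)^0·(-1)^1 = -1.
v=37: a=37^1·(≡34), b=37^0·(≡27) mod 37; (34|37)=+1, (27|37)=+1; (−1)^{1·0·18}·(+1)^0·(+1)^1 = +1.
v=19: a=19^1·(≡17), b=19^0·(≡2) mod 19; (17|19)=+1, (2|19)=-1; (−1)^{1·0·9}·(+1)^0·(-1)^1 = -1.
v=5: a=5^-2·(≡4), b=5^5·(≡3) mod 5; (4|5)=+1, (3|5)=-1; (−1)^{-2·5·2}·(+1)^5·(-1)^-2 = +1.
Ram(662929, 65) = {13, 19, 23, 41}; no ℚ_13-point on the conic.

[13, 19, 23, 41]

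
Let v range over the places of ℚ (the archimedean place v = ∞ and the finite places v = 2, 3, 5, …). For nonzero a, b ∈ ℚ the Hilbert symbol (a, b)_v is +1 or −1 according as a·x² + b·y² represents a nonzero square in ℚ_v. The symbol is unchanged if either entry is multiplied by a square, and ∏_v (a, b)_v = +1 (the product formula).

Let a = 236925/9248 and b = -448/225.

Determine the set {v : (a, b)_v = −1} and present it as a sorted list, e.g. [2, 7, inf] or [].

(a, b) ≡ (26, -7) mod (ℚ^×)²; places V = {2, 3, 5, 7, 13, 17, ∞}.
(a,b)_13: α=1, u≡5; β=0, v≡5 (mod 13); (5|13)=-1, (5|13)=-1; sign (−1)^0·-1^0·-1^1 = -1.
(a,b)_17: α=-2, u≡2; β=0, v≡7 (mod 17); (2|17)=+1, (7|17)=-1; sign (−1)^0·+1^0·-1^-2 = +1.
(a,b)_7: α=0, u≡3; β=1, v≡6 (mod 7); (3|7)=-1, (6|7)=-1; sign (−1)^0·-1^1·-1^0 = -1.
(a,b)_2: α=-5, β=6; u≡5, v≡1 (mod 8); ε(u)ε(v)=0·0, αω(v)=-5·0, βω(u)=6·1; sum ≡ 0  ⇒  +1.
(a,b)_3: α=6, u≡2; β=-2, v≡2 (mod 3); (2|3)=-1, (2|3)=-1; sign (−1)^0·-1^-2·-1^6 = +1.
(a,b)_∞: sgn(26)=+, sgn(-7)=−, so +1.
(a,b)_5: α=2, u≡4; β=-2, v≡3 (mod 5); (4|5)=+1, (3|5)=-1; sign (−1)^0·+1^-2·-1^2 = +1.
Ram(26, -7) = {7, 13}; no ℚ_7-point on the conic.

[7, 13]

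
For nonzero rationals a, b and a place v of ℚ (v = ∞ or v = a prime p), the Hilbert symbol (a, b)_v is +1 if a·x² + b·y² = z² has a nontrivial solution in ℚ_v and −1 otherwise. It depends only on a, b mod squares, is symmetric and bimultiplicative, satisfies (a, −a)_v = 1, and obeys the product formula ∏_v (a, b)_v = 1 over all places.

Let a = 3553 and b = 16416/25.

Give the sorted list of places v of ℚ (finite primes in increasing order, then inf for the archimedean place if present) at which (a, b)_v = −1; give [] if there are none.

Mod squares: a ≡ 3553, b ≡ 114. Check v ∈ {∞, 2, 3, 5, 11, 17, 19}.
v=∞: 3553 > 0 and 114 > 0  ⇒  (a,b)_∞ = +1.
v=11: a=11^1·(≡4), b=11^0·(≡5) mod 11; (4|11)=+1, (5|11)=+1; (−1)^{1·0·5}·(+1)^0·(+1)^1 = +1.
v=5: a=5^0·(≡3), b=5^-2·(≡1) mod 5; (3|5)=-1, (1|5)=+1; (−1)^{0·-2·2}·(-1)^-2·(+1)^0 = +1.
v=19: a=19^1·(≡16), b=19^1·(≡11) mod 19; (16|19)=+1, (11|19)=+1; (−1)^{1·1·9}·(+1)^1·(+1)^1 = -1.
v=3: a=3^0·(≡1), b=3^3·(≡2) mod 3; (1|3)=+1, (2|3)=-1; (−1)^{0·3·1}·(+1)^3·(-1)^0 = +1.
v=2: v_2(a)=0, v_2(b)=5; units ≡ 1, 1 (mod 8); ε·ε+αω+βω = 0·0+0·0+5·0 ≡ 0  ⇒  (a,b)_2 = +1.
v=17: a=17^1·(≡5), b=17^0·(≡12) mod 17; (5|17)=-1, (12|17)=-1; (−1)^{1·0·8}·(-1)^0·(-1)^1 = -1.
|Ram(3553, 114)| = 2, even; anisotropic at {17, 19}.

[17, 19]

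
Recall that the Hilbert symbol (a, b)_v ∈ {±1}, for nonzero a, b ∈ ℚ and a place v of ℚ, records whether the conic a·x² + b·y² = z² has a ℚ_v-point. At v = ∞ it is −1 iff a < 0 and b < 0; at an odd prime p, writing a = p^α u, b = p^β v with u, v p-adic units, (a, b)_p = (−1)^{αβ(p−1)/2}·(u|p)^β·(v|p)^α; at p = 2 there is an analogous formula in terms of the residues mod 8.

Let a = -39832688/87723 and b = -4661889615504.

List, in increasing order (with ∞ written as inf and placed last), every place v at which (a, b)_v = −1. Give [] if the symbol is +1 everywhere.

(a, b) ≡ (-69, -23529) mod (ℚ^×)²; places V = {2, 3, 7, 11, 17, 19, 23, 31, 47, ∞}.
(a,b)_7: α=2, u≡2; β=0, v≡5 (mod 7); (2|7)=+1, (5|7)=-1; sign (−1)^0·+1^0·-1^2 = +1.
(a,b)_3: α=-5, u≡1; β=5, v≡2 (mod 3); (1|3)=+1, (2|3)=-1; sign (−1)^1·+1^5·-1^-5 = +1.
(a,b)_47: α=2, u≡3; β=0, v≡28 (mod 47); (3|47)=+1, (28|47)=+1; sign (−1)^0·+1^0·+1^2 = +1.
(a,b)_17: α=0, u≡4; β=2, v≡9 (mod 17); (4|17)=+1, (9|17)=+1; sign (−1)^0·+1^2·+1^0 = +1.
(a,b)_23: α=1, u≡21; β=3, v≡6 (mod 23); (21|23)=-1, (6|23)=+1; sign (−1)^1·-1^3·+1^1 = +1.
(a,b)_2: α=4, β=4; u≡3, v≡7 (mod 8); ε(u)ε(v)=1·1, αω(v)=4·0, βω(u)=4·1; sum ≡ 1  ⇒  -1.
(a,b)_11: α=0, u≡8; β=1, v≡8 (mod 11); (8|11)=-1, (8|11)=-1; sign (−1)^0·-1^1·-1^0 = -1.
(a,b)_31: α=0, u≡24; β=1, v≡2 (mod 31); (24|31)=-1, (2|31)=+1; sign (−1)^0·-1^1·+1^0 = -1.
(a,b)_∞: sgn(-69)=−, sgn(-23529)=−, so -1.
(a,b)_19: α=-2, u≡6; β=0, v≡13 (mod 19); (6|19)=+1, (13|19)=-1; sign (−1)^0·+1^0·-1^-2 = +1.
(-69, -23529 / ℚ) ramifies at {2, 11, 31, ∞}: a division algebra.

[2, 11, 31, inf]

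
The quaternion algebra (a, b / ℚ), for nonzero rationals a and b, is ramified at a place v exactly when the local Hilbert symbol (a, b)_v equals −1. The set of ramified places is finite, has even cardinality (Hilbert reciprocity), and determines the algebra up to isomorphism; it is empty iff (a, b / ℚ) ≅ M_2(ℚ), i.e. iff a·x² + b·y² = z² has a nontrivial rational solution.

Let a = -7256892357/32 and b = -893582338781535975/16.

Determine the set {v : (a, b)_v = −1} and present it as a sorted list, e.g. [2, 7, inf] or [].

[3, 19, 23, inf]

(a, b) ≡ (-25194, -391) mod (ℚ^×)²; places V = {2, 3, 5, 11, 13, 17, 19, 23, ∞}.
(a,b)_2: α=-5, β=-4; u≡3, v≡1 (mod 8); ε(u)ε(v)=1·0, αω(v)=-5·0, βω(u)=-4·1; sum ≡ 0  ⇒  +1.
(a,b)_23: α=2, u≡19; β=3, v≡18 (mod 23); (19|23)=-1, (18|23)=+1; sign (−1)^0·-1^3·+1^2 = -1.
(a,b)_∞: sgn(-25194)=−, sgn(-391)=−, so -1.
(a,b)_3: α=3, u≡2; β=4, v≡2 (mod 3); (2|3)=-1, (2|3)=-1; sign (−1)^0·-1^4·-1^3 = -1.
(a,b)_17: α=1, u≡10; β=3, v≡12 (mod 17); (10|17)=-1, (12|17)=-1; sign (−1)^0·-1^3·-1^1 = +1.
(a,b)_11: α=2, u≡7; β=2, v≡9 (mod 11); (7|11)=-1, (9|11)=+1; sign (−1)^0·-1^2·+1^2 = +1.
(a,b)_19: α=1, u≡6; β=2, v≡12 (mod 19); (6|19)=+1, (12|19)=-1; sign (−1)^0·+1^2·-1^1 = -1.
(a,b)_13: α=1, u≡12; β=2, v≡1 (mod 13); (12|13)=+1, (1|13)=+1; sign (−1)^0·+1^2·+1^1 = +1.
(a,b)_5: α=0, u≡4; β=2, v≡1 (mod 5); (4|5)=+1, (1|5)=+1; sign (−1)^0·+1^2·+1^0 = +1.
Ram(-25194, -391) = {3, 19, 23, ∞}; no ℚ_3-point on the conic.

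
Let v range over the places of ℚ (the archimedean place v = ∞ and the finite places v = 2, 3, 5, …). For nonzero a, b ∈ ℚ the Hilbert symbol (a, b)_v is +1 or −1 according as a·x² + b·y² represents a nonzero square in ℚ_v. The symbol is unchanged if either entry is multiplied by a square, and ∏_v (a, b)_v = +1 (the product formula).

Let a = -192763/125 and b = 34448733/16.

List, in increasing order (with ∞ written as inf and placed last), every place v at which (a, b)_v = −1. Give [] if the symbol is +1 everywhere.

Mod squares: a ≡ -3335, b ≡ 253. Check v ∈ {∞, 2, 3, 5, 11, 17, 23, 29, 41}.
v=41: a=41^0·(≡30), b=41^2·(≡38) mod 41; (30|41)=-1, (38|41)=-1; (−1)^{0·2·20}·(-1)^2·(-1)^0 = +1.
v=2: v_2(a)=0, v_2(b)=-4; units ≡ 1, 5 (mod 8); ε·ε+αω+βω = 0·0+0·1+-4·0 ≡ 0  ⇒  (a,b)_2 = +1.
v=23: a=23^1·(≡6), b=23^1·(≡5) mod 23; (6|23)=+1, (5|23)=-1; (−1)^{1·1·11}·(+1)^1·(-1)^1 = +1.
v=17: a=17^2·(≡5), b=17^0·(≡16) mod 17; (5|17)=-1, (16|17)=+1; (−1)^{2·0·8}·(-1)^0·(+1)^2 = +1.
v=29: a=29^1·(≡9), b=29^0·(≡26) mod 29; (9|29)=+1, (26|29)=-1; (−1)^{1·0·14}·(+1)^0·(-1)^1 = -1.
v=11: a=11^0·(≡3), b=11^1·(≡5) mod 11; (3|11)=+1, (5|11)=+1; (−1)^{0·1·5}·(+1)^1·(+1)^0 = +1.
v=∞: -3335 < 0 and 253 > 0  ⇒  (a,b)_∞ = +1.
v=5: a=5^-3·(≡2), b=5^0·(≡3) mod 5; (2|5)=-1, (3|5)=-1; (−1)^{-3·0·2}·(-1)^0·(-1)^-3 = -1.
v=3: a=3^0·(≡1), b=3^4·(≡1) mod 3; (1|3)=+1, (1|3)=+1; (−1)^{0·4·1}·(+1)^4·(+1)^0 = +1.
Ram(-3335, 253) = {5, 29}; no ℚ_5-point on the conic.

[5, 29]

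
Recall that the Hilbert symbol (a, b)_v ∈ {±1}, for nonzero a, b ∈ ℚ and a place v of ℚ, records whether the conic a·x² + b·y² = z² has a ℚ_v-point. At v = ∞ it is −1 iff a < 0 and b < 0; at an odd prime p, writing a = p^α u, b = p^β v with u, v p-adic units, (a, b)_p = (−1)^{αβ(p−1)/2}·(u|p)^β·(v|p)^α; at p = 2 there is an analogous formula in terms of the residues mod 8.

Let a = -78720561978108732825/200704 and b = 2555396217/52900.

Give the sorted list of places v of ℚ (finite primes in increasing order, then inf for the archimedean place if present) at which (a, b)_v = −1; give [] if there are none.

(a, b) ≡ (-571857, 19393) mod (ℚ^×)²; places V = {2, 3, 5, 7, 11, 13, 23, 31, 41, 43, ∞}.
(a,b)_3: α=1, u≡1; β=2, v≡1 (mod 3); (1|3)=+1, (1|3)=+1; sign (−1)^0·+1^2·+1^1 = +1.
(a,b)_2: α=-12, β=-2; u≡7, v≡1 (mod 8); ε(u)ε(v)=1·0, αω(v)=-12·0, βω(u)=-2·0; sum ≡ 0  ⇒  +1.
(a,b)_43: α=3, u≡25; β=1, v≡40 (mod 43); (25|43)=+1, (40|43)=+1; sign (−1)^1·+1^1·+1^3 = -1.
(a,b)_5: α=2, u≡3; β=-2, v≡2 (mod 5); (3|5)=-1, (2|5)=-1; sign (−1)^0·-1^-2·-1^2 = +1.
(a,b)_11: α=7, u≡8; β=5, v≡5 (mod 11); (8|11)=-1, (5|11)=+1; sign (−1)^1·-1^5·+1^7 = +1.
(a,b)_∞: sgn(-571857)=−, sgn(19393)=+, so +1.
(a,b)_13: α=1, u≡1; β=0, v≡12 (mod 13); (1|13)=+1, (12|13)=+1; sign (−1)^0·+1^0·+1^1 = +1.
(a,b)_31: α=1, u≡21; β=0, v≡20 (mod 31); (21|31)=-1, (20|31)=+1; sign (−1)^0·-1^0·+1^1 = +1.
(a,b)_23: α=0, u≡5; β=-2, v≡1 (mod 23); (5|23)=-1, (1|23)=+1; sign (−1)^0·-1^-2·+1^0 = +1.
(a,b)_7: α=-2, u≡4; β=0, v≡3 (mod 7); (4|7)=+1, (3|7)=-1; sign (−1)^0·+1^0·-1^-2 = +1.
(a,b)_41: α=2, u≡29; β=1, v≡30 (mod 41); (29|41)=-1, (30|41)=-1; sign (−1)^0·-1^1·-1^2 = -1.
|Ram(-571857, 19393)| = 2, even; anisotropic at {41, 43}.

[41, 43]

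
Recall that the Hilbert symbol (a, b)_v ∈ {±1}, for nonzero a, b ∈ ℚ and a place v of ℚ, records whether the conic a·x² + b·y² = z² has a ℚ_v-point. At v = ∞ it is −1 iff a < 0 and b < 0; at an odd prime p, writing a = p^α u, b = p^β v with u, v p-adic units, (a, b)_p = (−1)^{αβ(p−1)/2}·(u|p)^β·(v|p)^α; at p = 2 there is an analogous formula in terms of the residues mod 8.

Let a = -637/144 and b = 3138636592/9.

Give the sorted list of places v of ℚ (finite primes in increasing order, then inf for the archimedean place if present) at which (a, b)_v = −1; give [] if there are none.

[2, 13, 37, 41]

Mod squares: a ≡ -13, b ≡ 4003363. Check v ∈ {∞, 2, 3, 7, 13, 29, 37, 41}.
v=7: a=7^2·(≡2), b=7^3·(≡2) mod 7; (2|7)=+1, (2|7)=+1; (−1)^{2·3·3}·(+1)^3·(+1)^2 = +1.
v=37: a=37^0·(≡2), b=37^1·(≡25) mod 37; (2|37)=-1, (25|37)=+1; (−1)^{0·1·18}·(-1)^1·(+1)^0 = -1.
v=∞: -13 < 0 and 4003363 > 0  ⇒  (a,b)_∞ = +1.
v=13: a=13^1·(≡3), b=13^1·(≡6) mod 13; (3|13)=+1, (6|13)=-1; (−1)^{1·1·6}·(+1)^1·(-1)^1 = -1.
v=41: a=41^0·(≡38), b=41^1·(≡35) mod 41; (38|41)=-1, (35|41)=-1; (−1)^{0·1·20}·(-1)^1·(-1)^0 = -1.
v=29: a=29^0·(≡28), b=29^1·(≡4) mod 29; (28|29)=+1, (4|29)=+1; (−1)^{0·1·14}·(+1)^1·(+1)^0 = +1.
v=3: a=3^-2·(≡2), b=3^-2·(≡1) mod 3; (2|3)=-1, (1|3)=+1; (−1)^{-2·-2·1}·(-1)^-2·(+1)^-2 = +1.
v=2: v_2(a)=-4, v_2(b)=4; units ≡ 3, 3 (mod 8); ε·ε+αω+βω = 1·1+-4·1+4·1 ≡ 1  ⇒  (a,b)_2 = -1.
|Ram(-13, 4003363)| = 4, even; anisotropic at {2, 13, 37, 41}.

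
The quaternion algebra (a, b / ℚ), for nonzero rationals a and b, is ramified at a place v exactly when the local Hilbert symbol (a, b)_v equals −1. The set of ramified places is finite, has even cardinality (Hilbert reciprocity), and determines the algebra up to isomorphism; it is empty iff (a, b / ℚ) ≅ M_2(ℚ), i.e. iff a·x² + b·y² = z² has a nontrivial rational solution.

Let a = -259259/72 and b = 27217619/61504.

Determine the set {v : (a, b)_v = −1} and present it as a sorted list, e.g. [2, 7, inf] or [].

[2, 13]

(a, b) ≡ (-10582, 11) mod (ℚ^×)²; places V = {2, 3, 7, 11, 13, 31, 37, ∞}.
(a,b)_7: α=2, u≡4; β=0, v≡1 (mod 7); (4|7)=+1, (1|7)=+1; sign (−1)^0·+1^0·+1^2 = +1.
(a,b)_11: α=1, u≡8; β=5, v≡5 (mod 11); (8|11)=-1, (5|11)=+1; sign (−1)^1·-1^5·+1^1 = +1.
(a,b)_37: α=1, u≡7; β=0, v≡16 (mod 37); (7|37)=+1, (16|37)=+1; sign (−1)^0·+1^0·+1^1 = +1.
(a,b)_13: α=1, u≡11; β=2, v≡7 (mod 13); (11|13)=-1, (7|13)=-1; sign (−1)^0·-1^2·-1^1 = -1.
(a,b)_3: α=-2, u≡2; β=0, v≡2 (mod 3); (2|3)=-1, (2|3)=-1; sign (−1)^0·-1^0·-1^-2 = +1.
(a,b)_31: α=0, u≡18; β=-2, v≡11 (mod 31); (18|31)=+1, (11|31)=-1; sign (−1)^0·+1^-2·-1^0 = +1.
(a,b)_∞: sgn(-10582)=−, sgn(11)=+, so +1.
(a,b)_2: α=-3, β=-6; u≡5, v≡3 (mod 8); ε(u)ε(v)=0·1, αω(v)=-3·1, βω(u)=-6·1; sum ≡ 1  ⇒  -1.
(-10582, 11 / ℚ) ramifies at {2, 13}: a division algebra.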